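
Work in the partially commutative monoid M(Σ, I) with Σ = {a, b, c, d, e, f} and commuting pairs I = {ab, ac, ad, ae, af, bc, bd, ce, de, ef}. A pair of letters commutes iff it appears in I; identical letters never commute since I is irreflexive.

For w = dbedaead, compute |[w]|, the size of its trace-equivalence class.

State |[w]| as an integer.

560

#0=d has no predecessor
#1=b has no predecessor
#2=e depends on [1:b]
#3=d depends on [0:d]
#4=a has no predecessor
#5=e depends on [2:e]
#6=a depends on [4:a]
#7=d depends on [3:d]
sources: [0:d, 1:b, 4:a]
N(rest) = Σ N(rest − s) over sources s of rest; N(one piece) = 1:
  size 1 → [5]=1  [6]=1  [7]=1
  size 2 → [2,5]=1  [3,7]=1  [4,6]=1  [5,6]=2  [5,7]=2  [6,7]=2
  size 3 → [0,3,7]=1  [1,2,5]=1  [2,5,6]=3  [2,5,7]=3  [3,5,7]=3  [3,6,7]=3  [4,5,6]=3  [4,6,7]=3  [5,6,7]=6
  size 4 → [0,3,5,7]=4  [0,3,6,7]=4  [1,2,5,6]=4  [1,2,5,7]=4  [2,3,5,7]=6  [2,4,5,6]=6  [2,5,6,7]=12  [3,4,6,7]=6  [3,5,6,7]=12  [4,5,6,7]=12
  size 5 → [0,2,3,5,7]=10  [0,3,4,6,7]=10  [0,3,5,6,7]=20  [1,2,3,5,7]=10  [1,2,4,5,6]=10  [1,2,5,6,7]=20  [2,3,5,6,7]=30  [2,4,5,6,7]=30  [3,4,5,6,7]=30
  size 6 → [0,1,2,3,5,7]=20  [0,2,3,5,6,7]=60  [0,3,4,5,6,7]=60  [1,2,3,5,6,7]=60  [1,2,4,5,6,7]=60  [2,3,4,5,6,7]=90
  first=0(d) contributes 210
  first=1(b) contributes 210
  first=4(a) contributes 140
|[w]| = 560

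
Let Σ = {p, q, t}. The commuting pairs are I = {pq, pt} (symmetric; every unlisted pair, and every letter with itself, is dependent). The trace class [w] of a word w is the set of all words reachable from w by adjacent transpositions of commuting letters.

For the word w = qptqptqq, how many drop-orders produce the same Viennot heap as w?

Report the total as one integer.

piece 0:q — minimal
piece 1:p — minimal
piece 2:t rests on {0:q}
piece 3:q rests on {2:t}
piece 4:p rests on {1:p}
piece 5:t rests on {3:q}
piece 6:q rests on {5:t}
piece 7:q rests on {6:q}
minimal pieces: {0:q, 1:p}
ways to finish when only these pieces remain (= sum over removing one remaining piece with nothing left below it):
  1 left: {4}→1  {7}→1
  2 left: {1,4}→1  {4,7}→2  {6,7}→1
  3 left: {1,4,7}→3  {4,6,7}→3  {5,6,7}→1
  4 left: {1,4,6,7}→6  {3,5,6,7}→1  {4,5,6,7}→4
  5 left: {1,4,5,6,7}→10  {2,3,5,6,7}→1  {3,4,5,6,7}→5
  6 left: {0,2,3,5,6,7}→1  {1,3,4,5,6,7}→15  {2,3,4,5,6,7}→6
  placing 0:q first → 21 extensions
  placing 1:p first → 7 extensions
total linear extensions = 28

28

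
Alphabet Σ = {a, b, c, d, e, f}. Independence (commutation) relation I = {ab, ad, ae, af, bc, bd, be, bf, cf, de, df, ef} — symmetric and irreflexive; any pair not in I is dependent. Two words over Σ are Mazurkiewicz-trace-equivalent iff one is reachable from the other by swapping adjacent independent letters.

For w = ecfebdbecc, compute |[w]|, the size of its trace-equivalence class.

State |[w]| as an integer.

piece 0:e — minimal
piece 1:c rests on {0:e}
piece 2:f — minimal
piece 3:e rests on {1:c}
piece 4:b — minimal
piece 5:d rests on {1:c}
piece 6:b rests on {4:b}
piece 7:e rests on {3:e}
piece 8:c rests on {5:d, 7:e}
piece 9:c rests on {8:c}
minimal pieces: {0:e, 2:f, 4:b}
ways to finish when only these pieces remain (= sum over removing one remaining piece with nothing left below it):
  1 left: {2}→1  {6}→1  {9}→1
  2 left: {2,6}→2  {2,9}→2  {4,6}→1  {6,9}→2  {8,9}→1
  3 left: {2,4,6}→3  {2,6,9}→6  {2,8,9}→3  {4,6,9}→3  {5,8,9}→1  {6,8,9}→3  {7,8,9}→1
  4 left: {2,4,6,9}→12  {2,5,8,9}→4  {2,6,8,9}→12  {2,7,8,9}→4  {3,7,8,9}→1  {4,6,8,9}→6  {5,6,8,9}→4  {5,7,8,9}→2  {6,7,8,9}→4
  5 left: {2,3,7,8,9}→5  {2,4,6,8,9}→30  {2,5,6,8,9}→20  {2,5,7,8,9}→10  {2,6,7,8,9}→20  {3,5,7,8,9}→3  {3,6,7,8,9}→5  {4,5,6,8,9}→10  {4,6,7,8,9}→10  {5,6,7,8,9}→10
  6 left: {1,3,5,7,8,9}→3  {2,3,5,7,8,9}→18  {2,3,6,7,8,9}→30  {2,4,5,6,8,9}→60  {2,4,6,7,8,9}→60  {2,5,6,7,8,9}→60  {3,4,6,7,8,9}→15  {3,5,6,7,8,9}→18  {4,5,6,7,8,9}→30
  7 left: {0,1,3,5,7,8,9}→3  {1,2,3,5,7,8,9}→21  {1,3,5,6,7,8,9}→21  {2,3,4,6,7,8,9}→105  {2,3,5,6,7,8,9}→126  {2,4,5,6,7,8,9}→210  {3,4,5,6,7,8,9}→63
  8 left: {0,1,2,3,5,7,8,9}→24  {0,1,3,5,6,7,8,9}→24  {1,2,3,5,6,7,8,9}→168  {1,3,4,5,6,7,8,9}→84  {2,3,4,5,6,7,8,9}→504
  placing 0:e first → 756 extensions
  placing 2:f first → 108 extensions
  placing 4:b first → 216 extensions
total linear extensions = 1080

1080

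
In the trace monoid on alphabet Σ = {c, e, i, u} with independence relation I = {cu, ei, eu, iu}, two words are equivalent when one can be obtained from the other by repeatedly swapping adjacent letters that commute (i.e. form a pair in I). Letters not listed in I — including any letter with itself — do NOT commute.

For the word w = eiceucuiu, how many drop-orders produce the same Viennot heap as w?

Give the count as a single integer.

drop 0:e onto floor
drop 1:i onto floor
drop 2:c onto {0:e, 1:i}
drop 3:e onto {2:c}
drop 4:u onto floor
drop 5:c onto {3:e}
drop 6:u onto {4:u}
drop 7:i onto {5:c}
drop 8:u onto {6:u}
ground layer = {0:e, 1:i, 4:u}
drop-orders for the pieces not yet dropped (sum over which currently-grounded one goes next):
  1 to go: {7} 1  {8} 1
  2 to go: {5,7} 1  {6,8} 1  {7,8} 2
  3 to go: {3,5,7} 1  {4,6,8} 1  {5,7,8} 3  {6,7,8} 3
  4 to go: {2,3,5,7} 1  {3,5,7,8} 4  {4,6,7,8} 4  {5,6,7,8} 6
  5 to go: {0,2,3,5,7} 1  {1,2,3,5,7} 1  {2,3,5,7,8} 5  {3,5,6,7,8} 10  {4,5,6,7,8} 10
  6 to go: {0,1,2,3,5,7} 2  {0,2,3,5,7,8} 6  {1,2,3,5,7,8} 6  {2,3,5,6,7,8} 15  {3,4,5,6,7,8} 20
  7 to go: {0,1,2,3,5,7,8} 14  {0,2,3,5,6,7,8} 21  {1,2,3,5,6,7,8} 21  {2,3,4,5,6,7,8} 35
  if 0:e drops first: 56 orders
  if 1:i drops first: 56 orders
  if 4:u drops first: 56 orders
heap linearizations: 168

168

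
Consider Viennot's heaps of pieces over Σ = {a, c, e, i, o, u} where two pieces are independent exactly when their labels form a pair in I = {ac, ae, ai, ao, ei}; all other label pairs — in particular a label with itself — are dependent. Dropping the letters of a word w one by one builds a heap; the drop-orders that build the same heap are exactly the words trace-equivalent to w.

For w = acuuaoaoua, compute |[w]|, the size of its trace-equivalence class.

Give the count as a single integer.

12

piece 0:a — minimal
piece 1:c — minimal
piece 2:u rests on {0:a, 1:c}
piece 3:u rests on {2:u}
piece 4:a rests on {3:u}
piece 5:o rests on {3:u}
piece 6:a rests on {4:a}
piece 7:o rests on {5:o}
piece 8:u rests on {6:a, 7:o}
piece 9:a rests on {8:u}
minimal pieces: {0:a, 1:c}
ways to finish when only these pieces remain (= sum over removing one remaining piece with nothing left below it):
  1 left: {9}→1
  2 left: {8,9}→1
  3 left: {6,8,9}→1  {7,8,9}→1
  4 left: {4,6,8,9}→1  {5,7,8,9}→1  {6,7,8,9}→2
  5 left: {4,6,7,8,9}→3  {5,6,7,8,9}→3
  6 left: {4,5,6,7,8,9}→6
  7 left: {3,4,5,6,7,8,9}→6
  8 left: {2,3,4,5,6,7,8,9}→6
  placing 0:a first → 6 extensions
  placing 1:c first → 6 extensions
total linear extensions = 12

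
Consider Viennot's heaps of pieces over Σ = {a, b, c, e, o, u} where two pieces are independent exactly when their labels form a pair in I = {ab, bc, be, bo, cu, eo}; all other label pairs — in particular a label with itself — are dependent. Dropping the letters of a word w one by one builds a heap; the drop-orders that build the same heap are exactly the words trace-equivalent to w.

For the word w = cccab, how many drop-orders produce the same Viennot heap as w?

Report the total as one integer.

#0=c has no predecessor
#1=c depends on [0:c]
#2=c depends on [1:c]
#3=a depends on [2:c]
#4=b has no predecessor
sources: [0:c, 4:b]
N(rest) = Σ N(rest − s) over sources s of rest; N(one piece) = 1:
  size 1 → [3]=1  [4]=1
  size 2 → [2,3]=1  [3,4]=2
  size 3 → [1,2,3]=1  [2,3,4]=3
  first=0(c) contributes 4
  first=4(b) contributes 1
|[w]| = 5

5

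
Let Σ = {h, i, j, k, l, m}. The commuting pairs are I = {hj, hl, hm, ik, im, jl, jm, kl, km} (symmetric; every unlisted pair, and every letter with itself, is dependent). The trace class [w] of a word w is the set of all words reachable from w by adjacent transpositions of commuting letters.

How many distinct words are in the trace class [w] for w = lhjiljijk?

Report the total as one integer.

12

0(l) covers ∅
1(h) covers ∅
2(j) covers ∅
3(i) covers 0:l, 1:h, 2:j
4(l) covers 3:i
5(j) covers 3:i
6(i) covers 4:l, 5:j
7(j) covers 6:i
8(k) covers 7:j
floor of heap: 0:l, 1:h, 2:j
completions by unplaced set U, small U first (add the entries for U minus each lowest piece of U):
  |U|=1: {8}:1
  |U|=2: {7,8}:1
  |U|=3: {6,7,8}:1
  |U|=4: {4,6,7,8}:1  {5,6,7,8}:1
  |U|=5: {4,5,6,7,8}:2
  |U|=6: {3,4,5,6,7,8}:2
  |U|=7: {0,3,4,5,6,7,8}:2  {1,3,4,5,6,7,8}:2  {2,3,4,5,6,7,8}:2
  start at 0(l): 4
  start at 1(h): 4
  start at 2(j): 4
sum over floor = 12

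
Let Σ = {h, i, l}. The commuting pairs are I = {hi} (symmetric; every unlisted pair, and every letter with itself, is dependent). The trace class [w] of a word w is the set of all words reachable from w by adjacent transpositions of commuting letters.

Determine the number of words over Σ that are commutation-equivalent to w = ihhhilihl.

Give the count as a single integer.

#0=i has no predecessor
#1=h has no predecessor
#2=h depends on [1:h]
#3=h depends on [2:h]
#4=i depends on [0:i]
#5=l depends on [3:h, 4:i]
#6=i depends on [5:l]
#7=h depends on [5:l]
#8=l depends on [6:i, 7:h]
sources: [0:i, 1:h]
N(rest) = Σ N(rest − s) over sources s of rest; N(one piece) = 1:
  size 1 → [8]=1
  size 2 → [6,8]=1  [7,8]=1
  size 3 → [6,7,8]=2
  size 4 → [5,6,7,8]=2
  size 5 → [3,5,6,7,8]=2  [4,5,6,7,8]=2
  size 6 → [0,4,5,6,7,8]=2  [2,3,5,6,7,8]=2  [3,4,5,6,7,8]=4
  size 7 → [0,3,4,5,6,7,8]=6  [1,2,3,5,6,7,8]=2  [2,3,4,5,6,7,8]=6
  first=0(i) contributes 8
  first=1(h) contributes 12
|[w]| = 20

20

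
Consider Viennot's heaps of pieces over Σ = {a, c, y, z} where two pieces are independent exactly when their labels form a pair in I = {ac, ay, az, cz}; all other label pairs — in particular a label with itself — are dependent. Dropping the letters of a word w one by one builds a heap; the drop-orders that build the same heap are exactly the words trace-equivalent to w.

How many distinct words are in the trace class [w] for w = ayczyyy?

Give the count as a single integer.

14

#0=a has no predecessor
#1=y has no predecessor
#2=c depends on [1:y]
#3=z depends on [1:y]
#4=y depends on [2:c, 3:z]
#5=y depends on [4:y]
#6=y depends on [5:y]
sources: [0:a, 1:y]
N(rest) = Σ N(rest − s) over sources s of rest; N(one piece) = 1:
  size 1 → [0]=1  [6]=1
  size 2 → [0,6]=2  [5,6]=1
  size 3 → [0,5,6]=3  [4,5,6]=1
  size 4 → [0,4,5,6]=4  [2,4,5,6]=1  [3,4,5,6]=1
  size 5 → [0,2,4,5,6]=5  [0,3,4,5,6]=5  [2,3,4,5,6]=2
  first=0(a) contributes 2
  first=1(y) contributes 12
|[w]| = 14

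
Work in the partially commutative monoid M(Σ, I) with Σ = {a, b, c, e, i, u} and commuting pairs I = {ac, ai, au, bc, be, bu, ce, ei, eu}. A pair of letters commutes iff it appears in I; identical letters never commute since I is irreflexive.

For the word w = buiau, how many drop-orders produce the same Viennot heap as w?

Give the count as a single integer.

drop 0:b onto floor
drop 1:u onto floor
drop 2:i onto {0:b, 1:u}
drop 3:a onto {0:b}
drop 4:u onto {2:i}
ground layer = {0:b, 1:u}
drop-orders for the pieces not yet dropped (sum over which currently-grounded one goes next):
  1 to go: {3} 1  {4} 1
  2 to go: {2,4} 1  {3,4} 2
  3 to go: {1,2,4} 1  {2,3,4} 3
  if 0:b drops first: 4 orders
  if 1:u drops first: 3 orders
heap linearizations: 7

7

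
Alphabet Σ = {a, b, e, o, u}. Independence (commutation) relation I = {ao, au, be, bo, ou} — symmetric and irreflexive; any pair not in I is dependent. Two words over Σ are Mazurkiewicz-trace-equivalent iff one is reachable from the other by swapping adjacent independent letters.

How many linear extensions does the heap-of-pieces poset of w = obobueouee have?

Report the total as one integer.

#0=o has no predecessor
#1=b has no predecessor
#2=o depends on [0:o]
#3=b depends on [1:b]
#4=u depends on [3:b]
#5=e depends on [2:o, 4:u]
#6=o depends on [5:e]
#7=u depends on [5:e]
#8=e depends on [6:o, 7:u]
#9=e depends on [8:e]
sources: [0:o, 1:b]
N(rest) = Σ N(rest − s) over sources s of rest; N(one piece) = 1:
  size 1 → [9]=1
  size 2 → [8,9]=1
  size 3 → [6,8,9]=1  [7,8,9]=1
  size 4 → [6,7,8,9]=2
  size 5 → [5,6,7,8,9]=2
  size 6 → [2,5,6,7,8,9]=2  [4,5,6,7,8,9]=2
  size 7 → [0,2,5,6,7,8,9]=2  [2,4,5,6,7,8,9]=4  [3,4,5,6,7,8,9]=2
  size 8 → [0,2,4,5,6,7,8,9]=6  [1,3,4,5,6,7,8,9]=2  [2,3,4,5,6,7,8,9]=6
  first=0(o) contributes 8
  first=1(b) contributes 12
|[w]| = 20

20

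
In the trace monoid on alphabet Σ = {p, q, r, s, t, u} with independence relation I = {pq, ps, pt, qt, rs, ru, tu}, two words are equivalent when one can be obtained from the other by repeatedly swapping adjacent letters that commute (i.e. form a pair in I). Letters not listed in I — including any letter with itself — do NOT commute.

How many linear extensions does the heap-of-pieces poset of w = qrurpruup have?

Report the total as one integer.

piece 0:q — minimal
piece 1:r rests on {0:q}
piece 2:u rests on {0:q}
piece 3:r rests on {1:r}
piece 4:p rests on {2:u, 3:r}
piece 5:r rests on {4:p}
piece 6:u rests on {4:p}
piece 7:u rests on {6:u}
piece 8:p rests on {5:r, 7:u}
minimal pieces: {0:q}
ways to finish when only these pieces remain (= sum over removing one remaining piece with nothing left below it):
  1 left: {8}→1
  2 left: {5,8}→1  {7,8}→1
  3 left: {5,7,8}→2  {6,7,8}→1
  4 left: {5,6,7,8}→3
  5 left: {4,5,6,7,8}→3
  6 left: {2,4,5,6,7,8}→3  {3,4,5,6,7,8}→3
  7 left: {1,3,4,5,6,7,8}→3  {2,3,4,5,6,7,8}→6
  placing 0:q first → 9 extensions

9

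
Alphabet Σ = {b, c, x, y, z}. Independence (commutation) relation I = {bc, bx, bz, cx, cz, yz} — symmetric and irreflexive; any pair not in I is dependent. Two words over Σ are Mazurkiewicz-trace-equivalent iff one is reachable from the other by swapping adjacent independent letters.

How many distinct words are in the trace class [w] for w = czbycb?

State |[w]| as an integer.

24

piece 0:c — minimal
piece 1:z — minimal
piece 2:b — minimal
piece 3:y rests on {0:c, 2:b}
piece 4:c rests on {3:y}
piece 5:b rests on {3:y}
minimal pieces: {0:c, 1:z, 2:b}
ways to finish when only these pieces remain (= sum over removing one remaining piece with nothing left below it):
  1 left: {1}→1  {4}→1  {5}→1
  2 left: {1,4}→2  {1,5}→2  {4,5}→2
  3 left: {1,4,5}→6  {3,4,5}→2
  4 left: {0,3,4,5}→2  {1,3,4,5}→8  {2,3,4,5}→2
  placing 0:c first → 10 extensions
  placing 1:z first → 4 extensions
  placing 2:b first → 10 extensions
total linear extensions = 24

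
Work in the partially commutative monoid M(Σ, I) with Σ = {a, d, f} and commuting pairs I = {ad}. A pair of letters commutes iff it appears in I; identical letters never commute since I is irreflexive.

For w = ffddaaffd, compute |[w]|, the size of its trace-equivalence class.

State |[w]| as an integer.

drop 0:f onto floor
drop 1:f onto {0:f}
drop 2:d onto {1:f}
drop 3:d onto {2:d}
drop 4:a onto {1:f}
drop 5:a onto {4:a}
drop 6:f onto {3:d, 5:a}
drop 7:f onto {6:f}
drop 8:d onto {7:f}
ground layer = {0:f}
drop-orders for the pieces not yet dropped (sum over which currently-grounded one goes next):
  1 to go: {8} 1
  2 to go: {7,8} 1
  3 to go: {6,7,8} 1
  4 to go: {3,6,7,8} 1  {5,6,7,8} 1
  5 to go: {2,3,6,7,8} 1  {3,5,6,7,8} 2  {4,5,6,7,8} 1
  6 to go: {2,3,5,6,7,8} 3  {3,4,5,6,7,8} 3
  7 to go: {2,3,4,5,6,7,8} 6
  if 0:f drops first: 6 orders

6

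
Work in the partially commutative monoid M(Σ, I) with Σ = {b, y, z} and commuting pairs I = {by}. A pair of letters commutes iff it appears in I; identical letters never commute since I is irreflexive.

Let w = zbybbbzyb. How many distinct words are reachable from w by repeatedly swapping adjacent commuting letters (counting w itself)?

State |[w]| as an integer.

10

#0=z has no predecessor
#1=b depends on [0:z]
#2=y depends on [0:z]
#3=b depends on [1:b]
#4=b depends on [3:b]
#5=b depends on [4:b]
#6=z depends on [2:y, 5:b]
#7=y depends on [6:z]
#8=b depends on [6:z]
sources: [0:z]
N(rest) = Σ N(rest − s) over sources s of rest; N(one piece) = 1:
  size 1 → [7]=1  [8]=1
  size 2 → [7,8]=2
  size 3 → [6,7,8]=2
  size 4 → [2,6,7,8]=2  [5,6,7,8]=2
  size 5 → [2,5,6,7,8]=4  [4,5,6,7,8]=2
  size 6 → [2,4,5,6,7,8]=6  [3,4,5,6,7,8]=2
  size 7 → [1,3,4,5,6,7,8]=2  [2,3,4,5,6,7,8]=8
  first=0(z) contributes 10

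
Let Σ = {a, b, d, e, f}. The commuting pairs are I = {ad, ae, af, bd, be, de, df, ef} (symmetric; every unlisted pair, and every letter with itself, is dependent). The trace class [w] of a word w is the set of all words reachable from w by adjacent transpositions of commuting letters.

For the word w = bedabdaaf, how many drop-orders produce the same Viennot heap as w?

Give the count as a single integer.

0(b) covers ∅
1(e) covers ∅
2(d) covers ∅
3(a) covers 0:b
4(b) covers 3:a
5(d) covers 2:d
6(a) covers 4:b
7(a) covers 6:a
8(f) covers 4:b
floor of heap: 0:b, 1:e, 2:d
completions by unplaced set U, small U first (add the entries for U minus each lowest piece of U):
  |U|=1: {1}:1  {5}:1  {7}:1  {8}:1
  |U|=2: {1,5}:2  {1,7}:2  {1,8}:2  {2,5}:1  {5,7}:2  {5,8}:2  {6,7}:1  {7,8}:2
  |U|=3: {1,2,5}:3  {1,5,7}:6  {1,5,8}:6  {1,6,7}:3  {1,7,8}:6  {2,5,7}:3  {2,5,8}:3  {5,6,7}:3  {5,7,8}:6  {6,7,8}:3
  |U|=4: {1,2,5,7}:12  {1,2,5,8}:12  {1,5,6,7}:12  {1,5,7,8}:24  {1,6,7,8}:12  {2,5,6,7}:6  {2,5,7,8}:12  {4,6,7,8}:3  {5,6,7,8}:12
  |U|=5: {1,2,5,6,7}:30  {1,2,5,7,8}:60  {1,4,6,7,8}:15  {1,5,6,7,8}:60  {2,5,6,7,8}:30  {3,4,6,7,8}:3  {4,5,6,7,8}:15
  |U|=6: {0,3,4,6,7,8}:3  {1,2,5,6,7,8}:180  {1,3,4,6,7,8}:18  {1,4,5,6,7,8}:90  {2,4,5,6,7,8}:45  {3,4,5,6,7,8}:18
  |U|=7: {0,1,3,4,6,7,8}:21  {0,3,4,5,6,7,8}:21  {1,2,4,5,6,7,8}:315  {1,3,4,5,6,7,8}:126  {2,3,4,5,6,7,8}:63
  start at 0(b): 504
  start at 1(e): 84
  start at 2(d): 168
sum over floor = 756

756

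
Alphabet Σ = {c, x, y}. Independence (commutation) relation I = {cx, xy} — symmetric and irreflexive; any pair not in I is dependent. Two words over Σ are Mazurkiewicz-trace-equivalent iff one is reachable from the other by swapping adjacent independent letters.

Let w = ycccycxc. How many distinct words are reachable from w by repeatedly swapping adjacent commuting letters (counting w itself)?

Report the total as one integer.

8

drop 0:y onto floor
drop 1:c onto {0:y}
drop 2:c onto {1:c}
drop 3:c onto {2:c}
drop 4:y onto {3:c}
drop 5:c onto {4:y}
drop 6:x onto floor
drop 7:c onto {5:c}
ground layer = {0:y, 6:x}
drop-orders for the pieces not yet dropped (sum over which currently-grounded one goes next):
  1 to go: {6} 1  {7} 1
  2 to go: {5,7} 1  {6,7} 2
  3 to go: {4,5,7} 1  {5,6,7} 3
  4 to go: {3,4,5,7} 1  {4,5,6,7} 4
  5 to go: {2,3,4,5,7} 1  {3,4,5,6,7} 5
  6 to go: {1,2,3,4,5,7} 1  {2,3,4,5,6,7} 6
  if 0:y drops first: 7 orders
  if 6:x drops first: 1 orders
heap linearizations: 8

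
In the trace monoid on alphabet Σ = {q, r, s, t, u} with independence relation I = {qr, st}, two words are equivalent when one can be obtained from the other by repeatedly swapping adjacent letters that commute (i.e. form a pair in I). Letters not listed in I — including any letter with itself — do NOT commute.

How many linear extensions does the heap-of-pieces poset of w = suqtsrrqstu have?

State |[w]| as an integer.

12

#0=s has no predecessor
#1=u depends on [0:s]
#2=q depends on [1:u]
#3=t depends on [2:q]
#4=s depends on [2:q]
#5=r depends on [3:t, 4:s]
#6=r depends on [5:r]
#7=q depends on [3:t, 4:s]
#8=s depends on [6:r, 7:q]
#9=t depends on [6:r, 7:q]
#10=u depends on [8:s, 9:t]
sources: [0:s]
N(rest) = Σ N(rest − s) over sources s of rest; N(one piece) = 1:
  size 1 → [10]=1
  size 2 → [8,10]=1  [9,10]=1
  size 3 → [8,9,10]=2
  size 4 → [6,8,9,10]=2  [7,8,9,10]=2
  size 5 → [5,6,8,9,10]=2  [6,7,8,9,10]=4
  size 6 → [5,6,7,8,9,10]=6
  size 7 → [3,5,6,7,8,9,10]=6  [4,5,6,7,8,9,10]=6
  size 8 → [3,4,5,6,7,8,9,10]=12
  size 9 → [2,3,4,5,6,7,8,9,10]=12
  first=0(s) contributes 12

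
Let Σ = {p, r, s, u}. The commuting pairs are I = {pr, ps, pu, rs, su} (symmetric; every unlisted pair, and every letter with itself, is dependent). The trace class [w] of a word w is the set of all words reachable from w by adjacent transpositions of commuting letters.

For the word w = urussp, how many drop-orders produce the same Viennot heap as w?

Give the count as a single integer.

piece 0:u — minimal
piece 1:r rests on {0:u}
piece 2:u rests on {1:r}
piece 3:s — minimal
piece 4:s rests on {3:s}
piece 5:p — minimal
minimal pieces: {0:u, 3:s, 5:p}
ways to finish when only these pieces remain (= sum over removing one remaining piece with nothing left below it):
  1 left: {2}→1  {4}→1  {5}→1
  2 left: {1,2}→1  {2,4}→2  {2,5}→2  {3,4}→1  {4,5}→2
  3 left: {0,1,2}→1  {1,2,4}→3  {1,2,5}→3  {2,3,4}→3  {2,4,5}→6  {3,4,5}→3
  4 left: {0,1,2,4}→4  {0,1,2,5}→4  {1,2,3,4}→6  {1,2,4,5}→12  {2,3,4,5}→12
  placing 0:u first → 30 extensions
  placing 3:s first → 20 extensions
  placing 5:p first → 10 extensions
total linear extensions = 60

60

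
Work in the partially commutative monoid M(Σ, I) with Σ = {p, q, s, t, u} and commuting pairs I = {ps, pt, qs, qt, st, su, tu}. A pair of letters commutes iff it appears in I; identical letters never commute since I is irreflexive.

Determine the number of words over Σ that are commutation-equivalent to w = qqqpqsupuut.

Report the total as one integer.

drop 0:q onto floor
drop 1:q onto {0:q}
drop 2:q onto {1:q}
drop 3:p onto {2:q}
drop 4:q onto {3:p}
drop 5:s onto floor
drop 6:u onto {4:q}
drop 7:p onto {6:u}
drop 8:u onto {7:p}
drop 9:u onto {8:u}
drop 10:t onto floor
ground layer = {0:q, 5:s, 10:t}
drop-orders for the pieces not yet dropped (sum over which currently-grounded one goes next):
  1 to go: {5} 1  {9} 1  {10} 1
  2 to go: {5,9} 2  {5,10} 2  {8,9} 1  {9,10} 2
  3 to go: {5,8,9} 3  {5,9,10} 6  {7,8,9} 1  {8,9,10} 3
  4 to go: {5,7,8,9} 4  {5,8,9,10} 12  {6,7,8,9} 1  {7,8,9,10} 4
  5 to go: {4,6,7,8,9} 1  {5,6,7,8,9} 5  {5,7,8,9,10} 20  {6,7,8,9,10} 5
  6 to go: {3,4,6,7,8,9} 1  {4,5,6,7,8,9} 6  {4,6,7,8,9,10} 6  {5,6,7,8,9,10} 30
  7 to go: {2,3,4,6,7,8,9} 1  {3,4,5,6,7,8,9} 7  {3,4,6,7,8,9,10} 7  {4,5,6,7,8,9,10} 42
  8 to go: {1,2,3,4,6,7,8,9} 1  {2,3,4,5,6,7,8,9} 8  {2,3,4,6,7,8,9,10} 8  {3,4,5,6,7,8,9,10} 56
  9 to go: {0,1,2,3,4,6,7,8,9} 1  {1,2,3,4,5,6,7,8,9} 9  {1,2,3,4,6,7,8,9,10} 9  {2,3,4,5,6,7,8,9,10} 72
  if 0:q drops first: 90 orders
  if 5:s drops first: 10 orders
  if 10:t drops first: 10 orders
heap linearizations: 110

110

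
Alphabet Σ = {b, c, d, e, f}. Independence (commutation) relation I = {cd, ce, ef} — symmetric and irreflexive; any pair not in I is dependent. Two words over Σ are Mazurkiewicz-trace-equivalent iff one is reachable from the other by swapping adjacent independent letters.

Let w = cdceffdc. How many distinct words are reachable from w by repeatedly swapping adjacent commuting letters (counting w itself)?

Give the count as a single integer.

27

drop 0:c onto floor
drop 1:d onto floor
drop 2:c onto {0:c}
drop 3:e onto {1:d}
drop 4:f onto {1:d, 2:c}
drop 5:f onto {4:f}
drop 6:d onto {3:e, 5:f}
drop 7:c onto {5:f}
ground layer = {0:c, 1:d}
drop-orders for the pieces not yet dropped (sum over which currently-grounded one goes next):
  1 to go: {6} 1  {7} 1
  2 to go: {3,6} 1  {6,7} 2
  3 to go: {3,6,7} 3  {5,6,7} 2
  4 to go: {3,5,6,7} 5  {4,5,6,7} 2
  5 to go: {2,4,5,6,7} 2  {3,4,5,6,7} 7
  6 to go: {0,2,4,5,6,7} 2  {1,3,4,5,6,7} 7  {2,3,4,5,6,7} 9
  if 0:c drops first: 16 orders
  if 1:d drops first: 11 orders
heap linearizations: 27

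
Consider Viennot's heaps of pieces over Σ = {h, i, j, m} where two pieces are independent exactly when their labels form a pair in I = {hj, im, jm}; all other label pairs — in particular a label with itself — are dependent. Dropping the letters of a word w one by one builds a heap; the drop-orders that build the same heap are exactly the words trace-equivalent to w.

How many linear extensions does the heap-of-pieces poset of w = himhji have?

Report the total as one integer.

0(h) covers ∅
1(i) covers 0:h
2(m) covers 0:h
3(h) covers 1:i, 2:m
4(j) covers 1:i
5(i) covers 3:h, 4:j
floor of heap: 0:h
completions by unplaced set U, small U first (add the entries for U minus each lowest piece of U):
  |U|=1: {5}:1
  |U|=2: {3,5}:1  {4,5}:1
  |U|=3: {2,3,5}:1  {3,4,5}:2
  |U|=4: {1,3,4,5}:2  {2,3,4,5}:3
  start at 0(h): 5

5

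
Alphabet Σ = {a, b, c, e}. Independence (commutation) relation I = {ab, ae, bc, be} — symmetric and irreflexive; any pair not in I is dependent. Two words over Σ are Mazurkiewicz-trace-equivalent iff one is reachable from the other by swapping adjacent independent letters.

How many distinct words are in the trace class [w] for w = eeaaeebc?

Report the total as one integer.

0(e) covers ∅
1(e) covers 0:e
2(a) covers ∅
3(a) covers 2:a
4(e) covers 1:e
5(e) covers 4:e
6(b) covers ∅
7(c) covers 3:a, 5:e
floor of heap: 0:e, 2:a, 6:b
completions by unplaced set U, small U first (add the entries for U minus each lowest piece of U):
  |U|=1: {6}:1  {7}:1
  |U|=2: {3,7}:1  {5,7}:1  {6,7}:2
  |U|=3: {2,3,7}:1  {3,5,7}:2  {3,6,7}:3  {4,5,7}:1  {5,6,7}:3
  |U|=4: {1,4,5,7}:1  {2,3,5,7}:3  {2,3,6,7}:4  {3,4,5,7}:3  {3,5,6,7}:8  {4,5,6,7}:4
  |U|=5: {0,1,4,5,7}:1  {1,3,4,5,7}:4  {1,4,5,6,7}:5  {2,3,4,5,7}:6  {2,3,5,6,7}:15  {3,4,5,6,7}:15
  |U|=6: {0,1,3,4,5,7}:5  {0,1,4,5,6,7}:6  {1,2,3,4,5,7}:10  {1,3,4,5,6,7}:24  {2,3,4,5,6,7}:36
  start at 0(e): 70
  start at 2(a): 35
  start at 6(b): 15
sum over floor = 120

120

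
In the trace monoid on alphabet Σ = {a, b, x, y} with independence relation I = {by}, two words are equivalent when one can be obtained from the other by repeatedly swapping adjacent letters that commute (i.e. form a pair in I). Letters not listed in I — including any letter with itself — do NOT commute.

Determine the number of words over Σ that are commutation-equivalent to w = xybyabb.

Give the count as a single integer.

3

piece 0:x — minimal
piece 1:y rests on {0:x}
piece 2:b rests on {0:x}
piece 3:y rests on {1:y}
piece 4:a rests on {2:b, 3:y}
piece 5:b rests on {4:a}
piece 6:b rests on {5:b}
minimal pieces: {0:x}
ways to finish when only these pieces remain (= sum over removing one remaining piece with nothing left below it):
  1 left: {6}→1
  2 left: {5,6}→1
  3 left: {4,5,6}→1
  4 left: {2,4,5,6}→1  {3,4,5,6}→1
  5 left: {1,3,4,5,6}→1  {2,3,4,5,6}→2
  placing 0:x first → 3 extensions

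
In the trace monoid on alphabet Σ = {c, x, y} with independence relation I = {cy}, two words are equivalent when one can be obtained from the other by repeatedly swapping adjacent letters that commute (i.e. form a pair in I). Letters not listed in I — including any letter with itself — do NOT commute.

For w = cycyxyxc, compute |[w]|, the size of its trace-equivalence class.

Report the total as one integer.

6

#0=c has no predecessor
#1=y has no predecessor
#2=c depends on [0:c]
#3=y depends on [1:y]
#4=x depends on [2:c, 3:y]
#5=y depends on [4:x]
#6=x depends on [5:y]
#7=c depends on [6:x]
sources: [0:c, 1:y]
N(rest) = Σ N(rest − s) over sources s of rest; N(one piece) = 1:
  size 1 → [7]=1
  size 2 → [6,7]=1
  size 3 → [5,6,7]=1
  size 4 → [4,5,6,7]=1
  size 5 → [2,4,5,6,7]=1  [3,4,5,6,7]=1
  size 6 → [0,2,4,5,6,7]=1  [1,3,4,5,6,7]=1  [2,3,4,5,6,7]=2
  first=0(c) contributes 3
  first=1(y) contributes 3
|[w]| = 6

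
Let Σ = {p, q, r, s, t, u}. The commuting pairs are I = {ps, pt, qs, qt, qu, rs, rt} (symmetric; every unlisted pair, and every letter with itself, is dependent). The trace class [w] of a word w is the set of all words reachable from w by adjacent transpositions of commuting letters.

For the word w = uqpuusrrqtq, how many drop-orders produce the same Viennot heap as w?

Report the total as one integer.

drop 0:u onto floor
drop 1:q onto floor
drop 2:p onto {0:u, 1:q}
drop 3:u onto {2:p}
drop 4:u onto {3:u}
drop 5:s onto {4:u}
drop 6:r onto {4:u}
drop 7:r onto {6:r}
drop 8:q onto {7:r}
drop 9:t onto {5:s}
drop 10:q onto {8:q}
ground layer = {0:u, 1:q}
drop-orders for the pieces not yet dropped (sum over which currently-grounded one goes next):
  1 to go: {9} 1  {10} 1
  2 to go: {5,9} 1  {8,10} 1  {9,10} 2
  3 to go: {5,9,10} 3  {7,8,10} 1  {8,9,10} 3
  4 to go: {5,8,9,10} 6  {6,7,8,10} 1  {7,8,9,10} 4
  5 to go: {5,7,8,9,10} 10  {6,7,8,9,10} 5
  6 to go: {5,6,7,8,9,10} 15
  7 to go: {4,5,6,7,8,9,10} 15
  8 to go: {3,4,5,6,7,8,9,10} 15
  9 to go: {2,3,4,5,6,7,8,9,10} 15
  if 0:u drops first: 15 orders
  if 1:q drops first: 15 orders
heap linearizations: 30

30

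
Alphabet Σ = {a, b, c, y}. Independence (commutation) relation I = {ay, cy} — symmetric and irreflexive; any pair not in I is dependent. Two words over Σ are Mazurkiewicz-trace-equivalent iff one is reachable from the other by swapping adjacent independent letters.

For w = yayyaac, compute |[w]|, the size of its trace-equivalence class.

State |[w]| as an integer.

drop 0:y onto floor
drop 1:a onto floor
drop 2:y onto {0:y}
drop 3:y onto {2:y}
drop 4:a onto {1:a}
drop 5:a onto {4:a}
drop 6:c onto {5:a}
ground layer = {0:y, 1:a}
drop-orders for the pieces not yet dropped (sum over which currently-grounded one goes next):
  1 to go: {3} 1  {6} 1
  2 to go: {2,3} 1  {3,6} 2  {5,6} 1
  3 to go: {0,2,3} 1  {2,3,6} 3  {3,5,6} 3  {4,5,6} 1
  4 to go: {0,2,3,6} 4  {1,4,5,6} 1  {2,3,5,6} 6  {3,4,5,6} 4
  5 to go: {0,2,3,5,6} 10  {1,3,4,5,6} 5  {2,3,4,5,6} 10
  if 0:y drops first: 15 orders
  if 1:a drops first: 20 orders
heap linearizations: 35

35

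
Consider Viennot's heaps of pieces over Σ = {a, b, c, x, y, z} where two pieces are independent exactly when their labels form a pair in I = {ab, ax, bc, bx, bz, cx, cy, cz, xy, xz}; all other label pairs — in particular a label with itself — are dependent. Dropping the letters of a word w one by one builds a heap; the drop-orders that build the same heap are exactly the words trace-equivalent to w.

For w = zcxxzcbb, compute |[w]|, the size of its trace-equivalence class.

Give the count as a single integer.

#0=z has no predecessor
#1=c has no predecessor
#2=x has no predecessor
#3=x depends on [2:x]
#4=z depends on [0:z]
#5=c depends on [1:c]
#6=b has no predecessor
#7=b depends on [6:b]
sources: [0:z, 1:c, 2:x, 6:b]
N(rest) = Σ N(rest − s) over sources s of rest; N(one piece) = 1:
  size 1 → [3]=1  [4]=1  [5]=1  [7]=1
  size 2 → [0,4]=1  [1,5]=1  [2,3]=1  [3,4]=2  [3,5]=2  [3,7]=2  [4,5]=2  [4,7]=2  [5,7]=2  [6,7]=1
  size 3 → [0,3,4]=3  [0,4,5]=3  [0,4,7]=3  [1,3,5]=3  [1,4,5]=3  [1,5,7]=3  [2,3,4]=3  [2,3,5]=3  [2,3,7]=3  [3,4,5]=6  [3,4,7]=6  [3,5,7]=6  [3,6,7]=3  [4,5,7]=6  [4,6,7]=3  [5,6,7]=3
  size 4 → [0,1,4,5]=6  [0,2,3,4]=6  [0,3,4,5]=12  [0,3,4,7]=12  [0,4,5,7]=12  [0,4,6,7]=6  [1,2,3,5]=6  [1,3,4,5]=12  [1,3,5,7]=12  [1,4,5,7]=12  [1,5,6,7]=6  [2,3,4,5]=12  [2,3,4,7]=12  [2,3,5,7]=12  [2,3,6,7]=6  [3,4,5,7]=24  [3,4,6,7]=12  [3,5,6,7]=12  [4,5,6,7]=12
  size 5 → [0,1,3,4,5]=30  [0,1,4,5,7]=30  [0,2,3,4,5]=30  [0,2,3,4,7]=30  [0,3,4,5,7]=60  [0,3,4,6,7]=30  [0,4,5,6,7]=30  [1,2,3,4,5]=30  [1,2,3,5,7]=30  [1,3,4,5,7]=60  [1,3,5,6,7]=30  [1,4,5,6,7]=30  [2,3,4,5,7]=60  [2,3,4,6,7]=30  [2,3,5,6,7]=30  [3,4,5,6,7]=60
  size 6 → [0,1,2,3,4,5]=90  [0,1,3,4,5,7]=180  [0,1,4,5,6,7]=90  [0,2,3,4,5,7]=180  [0,2,3,4,6,7]=90  [0,3,4,5,6,7]=180  [1,2,3,4,5,7]=180  [1,2,3,5,6,7]=90  [1,3,4,5,6,7]=180  [2,3,4,5,6,7]=180
  first=0(z) contributes 630
  first=1(c) contributes 630
  first=2(x) contributes 630
  first=6(b) contributes 630
|[w]| = 2520

2520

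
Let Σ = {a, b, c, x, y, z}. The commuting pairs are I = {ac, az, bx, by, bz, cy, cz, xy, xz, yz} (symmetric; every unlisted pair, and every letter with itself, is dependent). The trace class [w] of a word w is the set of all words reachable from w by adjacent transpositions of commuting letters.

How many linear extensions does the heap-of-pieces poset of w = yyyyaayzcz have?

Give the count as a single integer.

drop 0:y onto floor
drop 1:y onto {0:y}
drop 2:y onto {1:y}
drop 3:y onto {2:y}
drop 4:a onto {3:y}
drop 5:a onto {4:a}
drop 6:y onto {5:a}
drop 7:z onto floor
drop 8:c onto floor
drop 9:z onto {7:z}
ground layer = {0:y, 7:z, 8:c}
drop-orders for the pieces not yet dropped (sum over which currently-grounded one goes next):
  1 to go: {6} 1  {8} 1  {9} 1
  2 to go: {5,6} 1  {6,8} 2  {6,9} 2  {7,9} 1  {8,9} 2
  3 to go: {4,5,6} 1  {5,6,8} 3  {5,6,9} 3  {6,7,9} 3  {6,8,9} 6  {7,8,9} 3
  4 to go: {3,4,5,6} 1  {4,5,6,8} 4  {4,5,6,9} 4  {5,6,7,9} 6  {5,6,8,9} 12  {6,7,8,9} 12
  5 to go: {2,3,4,5,6} 1  {3,4,5,6,8} 5  {3,4,5,6,9} 5  {4,5,6,7,9} 10  {4,5,6,8,9} 20  {5,6,7,8,9} 30
  6 to go: {1,2,3,4,5,6} 1  {2,3,4,5,6,8} 6  {2,3,4,5,6,9} 6  {3,4,5,6,7,9} 15  {3,4,5,6,8,9} 30  {4,5,6,7,8,9} 60
  7 to go: {0,1,2,3,4,5,6} 1  {1,2,3,4,5,6,8} 7  {1,2,3,4,5,6,9} 7  {2,3,4,5,6,7,9} 21  {2,3,4,5,6,8,9} 42  {3,4,5,6,7,8,9} 105
  8 to go: {0,1,2,3,4,5,6,8} 8  {0,1,2,3,4,5,6,9} 8  {1,2,3,4,5,6,7,9} 28  {1,2,3,4,5,6,8,9} 56  {2,3,4,5,6,7,8,9} 168
  if 0:y drops first: 252 orders
  if 7:z drops first: 72 orders
  if 8:c drops first: 36 orders
heap linearizations: 360

360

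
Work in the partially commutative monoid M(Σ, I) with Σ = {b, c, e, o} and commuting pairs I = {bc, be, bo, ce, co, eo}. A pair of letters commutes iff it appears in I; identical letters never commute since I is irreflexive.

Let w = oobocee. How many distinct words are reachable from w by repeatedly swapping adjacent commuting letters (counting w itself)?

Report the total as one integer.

420

drop 0:o onto floor
drop 1:o onto {0:o}
drop 2:b onto floor
drop 3:o onto {1:o}
drop 4:c onto floor
drop 5:e onto floor
drop 6:e onto {5:e}
ground layer = {0:o, 2:b, 4:c, 5:e}
drop-orders for the pieces not yet dropped (sum over which currently-grounded one goes next):
  1 to go: {2} 1  {3} 1  {4} 1  {6} 1
  2 to go: {1,3} 1  {2,3} 2  {2,4} 2  {2,6} 2  {3,4} 2  {3,6} 2  {4,6} 2  {5,6} 1
  3 to go: {0,1,3} 1  {1,2,3} 3  {1,3,4} 3  {1,3,6} 3  {2,3,4} 6  {2,3,6} 6  {2,4,6} 6  {2,5,6} 3  {3,4,6} 6  {3,5,6} 3  {4,5,6} 3
  4 to go: {0,1,2,3} 4  {0,1,3,4} 4  {0,1,3,6} 4  {1,2,3,4} 12  {1,2,3,6} 12  {1,3,4,6} 12  {1,3,5,6} 6  {2,3,4,6} 24  {2,3,5,6} 12  {2,4,5,6} 12  {3,4,5,6} 12
  5 to go: {0,1,2,3,4} 20  {0,1,2,3,6} 20  {0,1,3,4,6} 20  {0,1,3,5,6} 10  {1,2,3,4,6} 60  {1,2,3,5,6} 30  {1,3,4,5,6} 30  {2,3,4,5,6} 60
  if 0:o drops first: 180 orders
  if 2:b drops first: 60 orders
  if 4:c drops first: 60 orders
  if 5:e drops first: 120 orders
heap linearizations: 420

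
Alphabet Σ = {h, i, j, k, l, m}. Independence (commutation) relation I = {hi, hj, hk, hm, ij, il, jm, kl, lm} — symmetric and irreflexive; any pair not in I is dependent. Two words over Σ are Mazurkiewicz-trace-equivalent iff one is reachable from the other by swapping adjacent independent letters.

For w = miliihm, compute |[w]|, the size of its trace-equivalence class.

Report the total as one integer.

0(m) covers ∅
1(i) covers 0:m
2(l) covers ∅
3(i) covers 1:i
4(i) covers 3:i
5(h) covers 2:l
6(m) covers 4:i
floor of heap: 0:m, 2:l
completions by unplaced set U, small U first (add the entries for U minus each lowest piece of U):
  |U|=1: {5}:1  {6}:1
  |U|=2: {2,5}:1  {4,6}:1  {5,6}:2
  |U|=3: {2,5,6}:3  {3,4,6}:1  {4,5,6}:3
  |U|=4: {1,3,4,6}:1  {2,4,5,6}:6  {3,4,5,6}:4
  |U|=5: {0,1,3,4,6}:1  {1,3,4,5,6}:5  {2,3,4,5,6}:10
  start at 0(m): 15
  start at 2(l): 6
sum over floor = 21

21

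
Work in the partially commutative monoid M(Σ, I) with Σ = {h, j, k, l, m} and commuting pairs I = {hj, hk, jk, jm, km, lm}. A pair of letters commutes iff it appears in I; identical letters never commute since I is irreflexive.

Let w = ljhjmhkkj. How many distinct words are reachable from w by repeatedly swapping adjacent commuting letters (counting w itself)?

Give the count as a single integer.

0(l) covers ∅
1(j) covers 0:l
2(h) covers 0:l
3(j) covers 1:j
4(m) covers 2:h
5(h) covers 4:m
6(k) covers 0:l
7(k) covers 6:k
8(j) covers 3:j
floor of heap: 0:l
completions by unplaced set U, small U first (add the entries for U minus each lowest piece of U):
  |U|=1: {5}:1  {7}:1  {8}:1
  |U|=2: {3,8}:1  {4,5}:1  {5,7}:2  {5,8}:2  {6,7}:1  {7,8}:2
  |U|=3: {1,3,8}:1  {2,4,5}:1  {3,5,8}:3  {3,7,8}:3  {4,5,7}:3  {4,5,8}:3  {5,6,7}:3  {5,7,8}:6  {6,7,8}:3
  |U|=4: {1,3,5,8}:4  {1,3,7,8}:4  {2,4,5,7}:4  {2,4,5,8}:4  {3,4,5,8}:6  {3,5,7,8}:12  {3,6,7,8}:6  {4,5,6,7}:6  {4,5,7,8}:12  {5,6,7,8}:12
  |U|=5: {1,3,4,5,8}:10  {1,3,5,7,8}:20  {1,3,6,7,8}:10  {2,3,4,5,8}:10  {2,4,5,6,7}:10  {2,4,5,7,8}:20  {3,4,5,7,8}:30  {3,5,6,7,8}:30  {4,5,6,7,8}:30
  |U|=6: {1,2,3,4,5,8}:20  {1,3,4,5,7,8}:60  {1,3,5,6,7,8}:60  {2,3,4,5,7,8}:60  {2,4,5,6,7,8}:60  {3,4,5,6,7,8}:90
  |U|=7: {1,2,3,4,5,7,8}:140  {1,3,4,5,6,7,8}:210  {2,3,4,5,6,7,8}:210
  start at 0(l): 560

560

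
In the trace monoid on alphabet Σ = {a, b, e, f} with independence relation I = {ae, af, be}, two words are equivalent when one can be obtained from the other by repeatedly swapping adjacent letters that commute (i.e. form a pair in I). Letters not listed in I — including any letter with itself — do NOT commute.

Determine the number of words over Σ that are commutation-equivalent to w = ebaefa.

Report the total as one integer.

drop 0:e onto floor
drop 1:b onto floor
drop 2:a onto {1:b}
drop 3:e onto {0:e}
drop 4:f onto {1:b, 3:e}
drop 5:a onto {2:a}
ground layer = {0:e, 1:b}
drop-orders for the pieces not yet dropped (sum over which currently-grounded one goes next):
  1 to go: {4} 1  {5} 1
  2 to go: {2,5} 1  {3,4} 1  {4,5} 2
  3 to go: {0,3,4} 1  {2,4,5} 3  {3,4,5} 3
  4 to go: {0,3,4,5} 4  {1,2,4,5} 3  {2,3,4,5} 6
  if 0:e drops first: 9 orders
  if 1:b drops first: 10 orders
heap linearizations: 19

19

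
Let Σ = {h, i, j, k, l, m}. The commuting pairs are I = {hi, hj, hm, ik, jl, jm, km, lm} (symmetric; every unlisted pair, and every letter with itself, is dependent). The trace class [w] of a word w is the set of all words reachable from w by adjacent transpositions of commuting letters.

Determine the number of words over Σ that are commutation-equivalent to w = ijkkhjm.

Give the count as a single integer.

12

#0=i has no predecessor
#1=j depends on [0:i]
#2=k depends on [1:j]
#3=k depends on [2:k]
#4=h depends on [3:k]
#5=j depends on [3:k]
#6=m depends on [0:i]
sources: [0:i]
N(rest) = Σ N(rest − s) over sources s of rest; N(one piece) = 1:
  size 1 → [4]=1  [5]=1  [6]=1
  size 2 → [4,5]=2  [4,6]=2  [5,6]=2
  size 3 → [3,4,5]=2  [4,5,6]=6
  size 4 → [2,3,4,5]=2  [3,4,5,6]=8
  size 5 → [1,2,3,4,5]=2  [2,3,4,5,6]=10
  first=0(i) contributes 12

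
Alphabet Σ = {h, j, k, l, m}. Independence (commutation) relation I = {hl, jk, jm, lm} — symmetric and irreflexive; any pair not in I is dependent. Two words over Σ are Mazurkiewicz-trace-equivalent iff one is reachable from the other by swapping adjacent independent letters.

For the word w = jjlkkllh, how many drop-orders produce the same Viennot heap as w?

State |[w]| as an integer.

drop 0:j onto floor
drop 1:j onto {0:j}
drop 2:l onto {1:j}
drop 3:k onto {2:l}
drop 4:k onto {3:k}
drop 5:l onto {4:k}
drop 6:l onto {5:l}
drop 7:h onto {4:k}
ground layer = {0:j}
drop-orders for the pieces not yet dropped (sum over which currently-grounded one goes next):
  1 to go: {6} 1  {7} 1
  2 to go: {5,6} 1  {6,7} 2
  3 to go: {5,6,7} 3
  4 to go: {4,5,6,7} 3
  5 to go: {3,4,5,6,7} 3
  6 to go: {2,3,4,5,6,7} 3
  if 0:j drops first: 3 orders

3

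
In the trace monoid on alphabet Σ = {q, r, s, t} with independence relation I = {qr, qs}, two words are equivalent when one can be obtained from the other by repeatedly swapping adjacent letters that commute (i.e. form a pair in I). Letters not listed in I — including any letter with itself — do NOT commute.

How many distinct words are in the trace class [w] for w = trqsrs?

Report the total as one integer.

5

0(t) covers ∅
1(r) covers 0:t
2(q) covers 0:t
3(s) covers 1:r
4(r) covers 3:s
5(s) covers 4:r
floor of heap: 0:t
completions by unplaced set U, small U first (add the entries for U minus each lowest piece of U):
  |U|=1: {2}:1  {5}:1
  |U|=2: {2,5}:2  {4,5}:1
  |U|=3: {2,4,5}:3  {3,4,5}:1
  |U|=4: {1,3,4,5}:1  {2,3,4,5}:4
  start at 0(t): 5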